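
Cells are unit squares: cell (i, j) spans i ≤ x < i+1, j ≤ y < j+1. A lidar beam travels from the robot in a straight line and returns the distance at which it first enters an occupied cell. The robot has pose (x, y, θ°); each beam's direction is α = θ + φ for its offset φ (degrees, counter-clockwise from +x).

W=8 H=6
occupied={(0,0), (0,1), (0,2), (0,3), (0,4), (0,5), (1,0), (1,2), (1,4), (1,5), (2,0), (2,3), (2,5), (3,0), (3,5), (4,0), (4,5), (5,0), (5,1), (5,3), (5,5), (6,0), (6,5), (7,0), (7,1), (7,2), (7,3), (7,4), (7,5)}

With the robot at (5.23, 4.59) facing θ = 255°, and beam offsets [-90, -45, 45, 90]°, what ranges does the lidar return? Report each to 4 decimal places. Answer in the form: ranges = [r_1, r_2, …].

beam 1: φ=-90°, α=165°
  cosα=-0.9659 sinα=0.2588 | (5,4) | tMaxX 0.2381 tMaxY 1.5841 | tΔX 1.0353 tΔY 3.8637
    t=0.2381 [x] (4,4)
    t=1.2734 [x] (3,4)
    t=1.5841 [y] (3,5) — stop
  → r_1 = 1.5841
beam 2: φ=-45°, α=210°
  cosα=-0.8660 sinα=-0.5000 | (5,4) | tMaxX 0.2656 tMaxY 1.1800 | tΔX 1.1547 tΔY 2.0000
    t=0.2656 [x] (4,4)
    t=1.1800 [y] (4,3)
    t=1.4203 [x] (3,3)
    t=2.5750 [x] (2,3) — stop
  → r_2 = 2.5750
beam 3: φ=45°, α=300°
  cosα=0.5000 sinα=-0.8660 | (5,4) | tMaxX 1.5400 tMaxY 0.6813 | tΔX 2.0000 tΔY 1.1547
    t=0.6813 [y] (5,3) — stop
  → r_3 = 0.6813
beam 4: φ=90°, α=345°
  cosα=0.9659 sinα=-0.2588 | (5,4) | tMaxX 0.7972 tMaxY 2.2796 | tΔX 1.0353 tΔY 3.8637
    t=0.7972 [x] (6,4)
    t=1.8324 [x] (7,4) — stop
  → r_4 = 1.8324

ranges = [1.5841, 2.5750, 0.6813, 1.8324]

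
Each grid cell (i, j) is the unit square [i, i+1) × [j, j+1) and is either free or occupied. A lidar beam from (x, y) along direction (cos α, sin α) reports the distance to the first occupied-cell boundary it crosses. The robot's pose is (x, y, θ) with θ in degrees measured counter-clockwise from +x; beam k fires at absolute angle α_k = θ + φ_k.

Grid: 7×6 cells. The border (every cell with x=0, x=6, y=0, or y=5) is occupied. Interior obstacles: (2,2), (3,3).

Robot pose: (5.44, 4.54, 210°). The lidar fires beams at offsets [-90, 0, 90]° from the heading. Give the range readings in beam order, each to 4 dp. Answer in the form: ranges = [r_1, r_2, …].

beam 1: φ=-90°, α=120°
  direction (-0.5000, 0.8660); cell (5,4); t to first gridline: x 0.8800, y 0.5312 (then +2.0000 / +1.1547)
    (5,5) via y @ 0.5312  # hit
  → r_1 = 0.5312
beam 2: φ=0°, α=210°
  direction (-0.8660, -0.5000); cell (5,4); t to first gridline: x 0.5081, y 1.0800 (then +1.1547 / +2.0000)
    (4,4) via x @ 0.5081
    (4,3) via y @ 1.0800
    (3,3) via x @ 1.6628  # hit
  → r_2 = 1.6628
beam 3: φ=90°, α=300°
  direction (0.5000, -0.8660); cell (5,4); t to first gridline: x 1.1200, y 0.6235 (then +2.0000 / +1.1547)
    (5,3) via y @ 0.6235
    (6,3) via x @ 1.1200  # hit
  → r_3 = 1.1200

ranges = [0.5312, 1.6628, 1.1200]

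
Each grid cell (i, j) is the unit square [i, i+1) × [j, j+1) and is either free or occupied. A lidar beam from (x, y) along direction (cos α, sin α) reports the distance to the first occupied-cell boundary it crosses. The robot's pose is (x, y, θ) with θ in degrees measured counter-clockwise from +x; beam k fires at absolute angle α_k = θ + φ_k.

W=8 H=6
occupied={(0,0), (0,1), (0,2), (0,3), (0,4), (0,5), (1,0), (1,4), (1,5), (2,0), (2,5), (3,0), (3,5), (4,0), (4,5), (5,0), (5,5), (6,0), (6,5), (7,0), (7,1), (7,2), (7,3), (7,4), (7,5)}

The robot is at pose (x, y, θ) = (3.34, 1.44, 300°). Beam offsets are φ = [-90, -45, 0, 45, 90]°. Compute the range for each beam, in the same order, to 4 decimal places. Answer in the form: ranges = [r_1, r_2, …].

beam 1: φ=-90°, α=210°
  d=(-0.8660,-0.5000)  start (3,1)  tX=0.3926 tY=0.8800  stride 1/|dx|=1.1547 1/|dy|=2.0000
    cross x-line → (2,1), t=0.3926
    cross y-line → (2,0), t=0.8800 (wall)
  → r_1 = 0.8800
beam 2: φ=-45°, α=255°
  d=(-0.2588,-0.9659)  start (3,1)  tX=1.3137 tY=0.4555  stride 1/|dx|=3.8637 1/|dy|=1.0353
    cross y-line → (3,0), t=0.4555 (wall)
  → r_2 = 0.4555
beam 3: φ=0°, α=300°
  d=(0.5000,-0.8660)  start (3,1)  tX=1.3200 tY=0.5081  stride 1/|dx|=2.0000 1/|dy|=1.1547
    cross y-line → (3,0), t=0.5081 (wall)
  → r_3 = 0.5081
beam 4: φ=45°, α=345°
  d=(0.9659,-0.2588)  start (3,1)  tX=0.6833 tY=1.7000  stride 1/|dx|=1.0353 1/|dy|=3.8637
    cross x-line → (4,1), t=0.6833
    cross y-line → (4,0), t=1.7000 (wall)
  → r_4 = 1.7000
beam 5: φ=90°, α=30°
  d=(0.8660,0.5000)  start (3,1)  tX=0.7621 tY=1.1200  stride 1/|dx|=1.1547 1/|dy|=2.0000
    cross x-line → (4,1), t=0.7621
    cross y-line → (4,2), t=1.1200
    cross x-line → (5,2), t=1.9168
    cross x-line → (6,2), t=3.0715
    cross y-line → (6,3), t=3.1200
    cross x-line → (7,3), t=4.2262 (wall)
  → r_5 = 4.2262

ranges = [0.8800, 0.4555, 0.5081, 1.7000, 4.2262]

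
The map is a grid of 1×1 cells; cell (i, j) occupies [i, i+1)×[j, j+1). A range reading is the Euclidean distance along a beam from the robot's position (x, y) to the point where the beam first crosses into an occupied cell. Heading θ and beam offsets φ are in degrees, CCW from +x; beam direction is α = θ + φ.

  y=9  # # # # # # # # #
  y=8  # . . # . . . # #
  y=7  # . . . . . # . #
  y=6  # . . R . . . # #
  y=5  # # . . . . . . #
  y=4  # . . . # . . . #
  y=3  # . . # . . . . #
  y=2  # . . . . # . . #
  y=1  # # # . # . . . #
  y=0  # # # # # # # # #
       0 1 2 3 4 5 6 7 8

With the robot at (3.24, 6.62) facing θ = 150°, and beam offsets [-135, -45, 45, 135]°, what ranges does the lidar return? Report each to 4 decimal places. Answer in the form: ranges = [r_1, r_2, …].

ranges = [2.8574, 2.4640, 2.3190, 2.7124]

beam 1: φ=-135°, α=15°
  direction (0.9659, 0.2588); cell (3,6); t to first gridline: x 0.7868, y 1.4682 (then +1.0353 / +3.8637)
    (4,6) via x @ 0.7868
    (4,7) via y @ 1.4682
    (5,7) via x @ 1.8221
    (6,7) via x @ 2.8574  # hit
  → r_1 = 2.8574
beam 2: φ=-45°, α=105°
  direction (-0.2588, 0.9659); cell (3,6); t to first gridline: x 0.9273, y 0.3934 (then +3.8637 / +1.0353)
    (3,7) via y @ 0.3934
    (2,7) via x @ 0.9273
    (2,8) via y @ 1.4287
    (2,9) via y @ 2.4640  # hit
  → r_2 = 2.4640
beam 3: φ=45°, α=195°
  direction (-0.9659, -0.2588); cell (3,6); t to first gridline: x 0.2485, y 2.3955 (then +1.0353 / +3.8637)
    (2,6) via x @ 0.2485
    (1,6) via x @ 1.2837
    (0,6) via x @ 2.3190  # hit
  → r_3 = 2.3190
beam 4: φ=135°, α=285°
  direction (0.2588, -0.9659); cell (3,6); t to first gridline: x 2.9364, y 0.6419 (then +3.8637 / +1.0353)
    (3,5) via y @ 0.6419
    (3,4) via y @ 1.6771
    (3,3) via y @ 2.7124  # hit
  → r_4 = 2.7124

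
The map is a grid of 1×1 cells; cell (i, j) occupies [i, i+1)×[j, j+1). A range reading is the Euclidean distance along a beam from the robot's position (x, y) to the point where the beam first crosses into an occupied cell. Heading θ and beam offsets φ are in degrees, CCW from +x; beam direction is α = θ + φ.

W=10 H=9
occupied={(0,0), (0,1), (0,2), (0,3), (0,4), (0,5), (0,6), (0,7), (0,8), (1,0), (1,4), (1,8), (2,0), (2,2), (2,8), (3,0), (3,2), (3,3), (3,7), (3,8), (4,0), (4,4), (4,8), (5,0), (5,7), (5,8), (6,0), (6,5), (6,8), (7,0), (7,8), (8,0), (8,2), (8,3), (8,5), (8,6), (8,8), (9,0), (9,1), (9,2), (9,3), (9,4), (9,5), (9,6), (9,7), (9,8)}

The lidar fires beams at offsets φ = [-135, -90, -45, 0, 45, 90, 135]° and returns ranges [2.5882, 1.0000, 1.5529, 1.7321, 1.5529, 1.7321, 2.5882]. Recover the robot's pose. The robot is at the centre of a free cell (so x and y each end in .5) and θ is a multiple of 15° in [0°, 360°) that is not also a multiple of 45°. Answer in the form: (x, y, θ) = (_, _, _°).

Enumerate (i+0.5, j+0.5, θ) over the 44 free cells and 16 admissible headings. For each, cast all 7 beams and compare to the given ranges.
  (1.5, 3.5, 150°): beam 1 = 1.5529 ≠ 2.5882 ✗
  (1.5, 6.5, 105°): beam 1 = 3.0000 ≠ 2.5882 ✗
  (1.5, 3.5, 195°): beam 1 = 0.5774 ≠ 2.5882 ✗
  (2.5, 4.5, 15°): beam 1 = 3.0000 ≠ 2.5882 ✗
  …
  (2.5, 6.5, 150°): r_1=2.5882, r_2=1.0000, r_3=1.5529, r_4=1.7321, r_5=1.5529, r_6=1.7321, r_7=2.5882 — all match ✓
Only this pose fits every beam.

(x, y, θ) = (2.5, 6.5, 150°)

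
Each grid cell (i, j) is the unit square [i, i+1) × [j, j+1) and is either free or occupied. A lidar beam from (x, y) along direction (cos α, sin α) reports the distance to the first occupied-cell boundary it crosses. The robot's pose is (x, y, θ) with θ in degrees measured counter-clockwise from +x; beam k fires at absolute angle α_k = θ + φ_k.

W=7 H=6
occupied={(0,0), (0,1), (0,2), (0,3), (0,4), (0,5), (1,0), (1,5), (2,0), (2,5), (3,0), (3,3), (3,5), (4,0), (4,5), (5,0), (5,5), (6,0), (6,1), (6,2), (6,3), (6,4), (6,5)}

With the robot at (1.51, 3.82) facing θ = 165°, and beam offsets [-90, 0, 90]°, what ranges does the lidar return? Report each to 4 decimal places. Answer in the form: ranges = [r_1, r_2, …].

beam 1: φ=-90°, α=75°
  dir = (cos 75°, sin 75°) = (0.2588, 0.9659); from cell (1,3)
  next x-line at t=1.8932, next y-line at t=0.1863; Δt_x=3.8637, Δt_y=1.0353
    y: enter (1,4) at t=0.1863
    y: enter (1,5) at t=1.2216 ← occupied
  → r_1 = 1.2216
beam 2: φ=0°, α=165°
  dir = (cos 165°, sin 165°) = (-0.9659, 0.2588); from cell (1,3)
  next x-line at t=0.5280, next y-line at t=0.6955; Δt_x=1.0353, Δt_y=3.8637
    x: enter (0,3) at t=0.5280 ← occupied
  → r_2 = 0.5280
beam 3: φ=90°, α=255°
  dir = (cos 255°, sin 255°) = (-0.2588, -0.9659); from cell (1,3)
  next x-line at t=1.9705, next y-line at t=0.8489; Δt_x=3.8637, Δt_y=1.0353
    y: enter (1,2) at t=0.8489
    y: enter (1,1) at t=1.8842
    x: enter (0,1) at t=1.9705 ← occupied
  → r_3 = 1.9705

ranges = [1.2216, 0.5280, 1.9705]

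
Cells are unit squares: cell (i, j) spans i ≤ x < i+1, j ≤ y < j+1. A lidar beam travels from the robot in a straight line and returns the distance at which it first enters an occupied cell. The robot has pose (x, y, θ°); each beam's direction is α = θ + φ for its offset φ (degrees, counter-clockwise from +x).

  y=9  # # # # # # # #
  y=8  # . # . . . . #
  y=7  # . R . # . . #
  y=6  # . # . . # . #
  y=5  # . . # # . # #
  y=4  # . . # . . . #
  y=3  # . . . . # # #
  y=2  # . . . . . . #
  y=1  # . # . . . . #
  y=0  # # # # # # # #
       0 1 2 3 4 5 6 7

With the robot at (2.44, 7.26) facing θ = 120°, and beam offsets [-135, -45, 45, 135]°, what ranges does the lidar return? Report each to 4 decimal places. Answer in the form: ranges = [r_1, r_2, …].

ranges = [2.6503, 0.7661, 1.4908, 0.2692]

beam 1: φ=-135°, α=345°
  dir = (cos 345°, sin 345°) = (0.9659, -0.2588); from cell (2,7)
  next x-line at t=0.5798, next y-line at t=1.0046; Δt_x=1.0353, Δt_y=3.8637
    x: enter (3,7) at t=0.5798
    y: enter (3,6) at t=1.0046
    x: enter (4,6) at t=1.6150
    x: enter (5,6) at t=2.6503 ← occupied
  → r_1 = 2.6503
beam 2: φ=-45°, α=75°
  dir = (cos 75°, sin 75°) = (0.2588, 0.9659); from cell (2,7)
  next x-line at t=2.1637, next y-line at t=0.7661; Δt_x=3.8637, Δt_y=1.0353
    y: enter (2,8) at t=0.7661 ← occupied
  → r_2 = 0.7661
beam 3: φ=45°, α=165°
  dir = (cos 165°, sin 165°) = (-0.9659, 0.2588); from cell (2,7)
  next x-line at t=0.4555, next y-line at t=2.8591; Δt_x=1.0353, Δt_y=3.8637
    x: enter (1,7) at t=0.4555
    x: enter (0,7) at t=1.4908 ← occupied
  → r_3 = 1.4908
beam 4: φ=135°, α=255°
  dir = (cos 255°, sin 255°) = (-0.2588, -0.9659); from cell (2,7)
  next x-line at t=1.7000, next y-line at t=0.2692; Δt_x=3.8637, Δt_y=1.0353
    y: enter (2,6) at t=0.2692 ← occupied
  → r_4 = 0.2692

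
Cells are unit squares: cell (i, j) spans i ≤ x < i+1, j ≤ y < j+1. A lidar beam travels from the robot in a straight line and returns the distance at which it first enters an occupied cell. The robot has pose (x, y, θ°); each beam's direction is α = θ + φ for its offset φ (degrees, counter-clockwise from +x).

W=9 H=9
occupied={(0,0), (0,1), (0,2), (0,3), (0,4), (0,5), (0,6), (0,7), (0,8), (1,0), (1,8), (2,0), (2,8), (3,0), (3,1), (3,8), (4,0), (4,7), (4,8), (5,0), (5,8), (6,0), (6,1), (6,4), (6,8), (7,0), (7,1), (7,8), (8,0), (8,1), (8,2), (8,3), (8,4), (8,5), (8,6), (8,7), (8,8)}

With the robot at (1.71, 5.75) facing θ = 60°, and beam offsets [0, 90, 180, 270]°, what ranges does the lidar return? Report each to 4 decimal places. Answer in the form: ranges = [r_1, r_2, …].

beam 1: φ=0°, α=60°
  cosα=0.5000 sinα=0.8660 | (1,5) | tMaxX 0.5800 tMaxY 0.2887 | tΔX 2.0000 tΔY 1.1547
    t=0.2887 [y] (1,6)
    t=0.5800 [x] (2,6)
    t=1.4434 [y] (2,7)
    t=2.5800 [x] (3,7)
    t=2.5981 [y] (3,8) — stop
  → r_1 = 2.5981
beam 2: φ=90°, α=150°
  cosα=-0.8660 sinα=0.5000 | (1,5) | tMaxX 0.8198 tMaxY 0.5000 | tΔX 1.1547 tΔY 2.0000
    t=0.5000 [y] (1,6)
    t=0.8198 [x] (0,6) — stop
  → r_2 = 0.8198
beam 3: φ=180°, α=240°
  cosα=-0.5000 sinα=-0.8660 | (1,5) | tMaxX 1.4200 tMaxY 0.8660 | tΔX 2.0000 tΔY 1.1547
    t=0.8660 [y] (1,4)
    t=1.4200 [x] (0,4) — stop
  → r_3 = 1.4200
beam 4: φ=270°, α=330°
  cosα=0.8660 sinα=-0.5000 | (1,5) | tMaxX 0.3349 tMaxY 1.5000 | tΔX 1.1547 tΔY 2.0000
    t=0.3349 [x] (2,5)
    t=1.4896 [x] (3,5)
    t=1.5000 [y] (3,4)
    t=2.6443 [x] (4,4)
    t=3.5000 [y] (4,3)
    t=3.7990 [x] (5,3)
    t=4.9537 [x] (6,3)
    t=5.5000 [y] (6,2)
    t=6.1084 [x] (7,2)
    t=7.2631 [x] (8,2) — stop
  → r_4 = 7.2631

ranges = [2.5981, 0.8198, 1.4200, 7.2631]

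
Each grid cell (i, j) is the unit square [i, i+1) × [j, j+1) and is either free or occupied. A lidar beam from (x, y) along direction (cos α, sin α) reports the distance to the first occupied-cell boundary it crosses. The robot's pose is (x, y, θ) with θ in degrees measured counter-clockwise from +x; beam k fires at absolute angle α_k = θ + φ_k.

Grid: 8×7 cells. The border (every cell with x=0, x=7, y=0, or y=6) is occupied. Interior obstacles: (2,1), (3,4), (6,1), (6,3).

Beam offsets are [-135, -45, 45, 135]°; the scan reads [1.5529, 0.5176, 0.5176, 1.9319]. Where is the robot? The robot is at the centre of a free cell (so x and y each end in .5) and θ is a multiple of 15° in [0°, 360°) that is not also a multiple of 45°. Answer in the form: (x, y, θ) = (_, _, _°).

(x, y, θ) = (6.5, 5.5, 30°)

The pose lattice has 26·16 = 416 candidates. Test each by forward raycasting.
  (5.5, 4.5, 165°): beam 1 = 1.7321 ≠ 1.5529 ✗
  (3.5, 5.5, 345°): beam 1 = 2.8868 ≠ 1.5529 ✗
  (3.5, 3.5, 210°): beam 1 = 0.5176 ≠ 1.5529 ✗
  …
  (6.5, 5.5, 30°): r_1=1.5529, r_2=0.5176, r_3=0.5176, r_4=1.9319 — all match ✓
Unique over the lattice → pose = (6.5, 5.5, 30°).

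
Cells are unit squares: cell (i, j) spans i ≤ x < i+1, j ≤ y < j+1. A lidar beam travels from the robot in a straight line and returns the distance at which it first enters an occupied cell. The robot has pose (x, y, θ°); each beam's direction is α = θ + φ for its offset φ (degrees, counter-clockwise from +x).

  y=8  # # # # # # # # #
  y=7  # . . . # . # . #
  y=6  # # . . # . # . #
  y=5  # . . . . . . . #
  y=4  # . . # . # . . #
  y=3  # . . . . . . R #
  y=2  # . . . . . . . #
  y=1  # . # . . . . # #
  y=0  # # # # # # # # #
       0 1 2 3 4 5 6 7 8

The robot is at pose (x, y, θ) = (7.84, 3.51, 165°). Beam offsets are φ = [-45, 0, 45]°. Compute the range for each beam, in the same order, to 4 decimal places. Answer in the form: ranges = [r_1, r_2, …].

beam 1: φ=-45°, α=120°
  direction (-0.5000, 0.8660); cell (7,3); t to first gridline: x 1.6800, y 0.5658 (then +2.0000 / +1.1547)
    (7,4) via y @ 0.5658
    (6,4) via x @ 1.6800
    (6,5) via y @ 1.7205
    (6,6) via y @ 2.8752  # hit
  → r_1 = 2.8752
beam 2: φ=0°, α=165°
  direction (-0.9659, 0.2588); cell (7,3); t to first gridline: x 0.8696, y 1.8932 (then +1.0353 / +3.8637)
    (6,3) via x @ 0.8696
    (6,4) via y @ 1.8932
    (5,4) via x @ 1.9049  # hit
  → r_2 = 1.9049
beam 3: φ=45°, α=210°
  direction (-0.8660, -0.5000); cell (7,3); t to first gridline: x 0.9699, y 1.0200 (then +1.1547 / +2.0000)
    (6,3) via x @ 0.9699
    (6,2) via y @ 1.0200
    (5,2) via x @ 2.1246
    (5,1) via y @ 3.0200
    (4,1) via x @ 3.2793
    (3,1) via x @ 4.4341
    (3,0) via y @ 5.0200  # hit
  → r_3 = 5.0200

ranges = [2.8752, 1.9049, 5.0200]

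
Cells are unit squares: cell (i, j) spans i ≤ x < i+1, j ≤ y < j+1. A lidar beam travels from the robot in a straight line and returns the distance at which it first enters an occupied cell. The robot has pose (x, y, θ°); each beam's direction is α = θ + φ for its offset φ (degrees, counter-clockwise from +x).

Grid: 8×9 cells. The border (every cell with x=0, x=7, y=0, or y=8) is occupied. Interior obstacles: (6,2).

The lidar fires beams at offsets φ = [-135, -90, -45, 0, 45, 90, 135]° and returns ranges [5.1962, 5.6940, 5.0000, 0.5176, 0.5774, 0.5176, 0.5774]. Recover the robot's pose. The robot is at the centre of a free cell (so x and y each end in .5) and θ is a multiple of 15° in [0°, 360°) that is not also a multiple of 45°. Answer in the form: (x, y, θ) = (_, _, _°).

(x, y, θ) = (6.5, 3.5, 255°)

The pose lattice has 41·16 = 656 candidates. Test each by forward raycasting.
  (6.5, 7.5, 165°): beam 1 = 0.5774 ≠ 5.1962 ✗
  (5.5, 5.5, 195°): beam 1 = 2.8868 ≠ 5.1962 ✗
  (3.5, 7.5, 60°): beam 1 = 6.7293 ≠ 5.1962 ✗
  (4.5, 7.5, 75°): beam 1 = 5.0000 ≠ 5.1962 ✗
  (5.5, 1.5, 255°): beam 1 = 7.5056 ≠ 5.1962 ✗
  …
  (6.5, 3.5, 255°): r_1=5.1962, r_2=5.6940, r_3=5.0000, r_4=0.5176, r_5=0.5774, r_6=0.5176, r_7=0.5774 — all match ✓
No second candidate reproduces the full scan.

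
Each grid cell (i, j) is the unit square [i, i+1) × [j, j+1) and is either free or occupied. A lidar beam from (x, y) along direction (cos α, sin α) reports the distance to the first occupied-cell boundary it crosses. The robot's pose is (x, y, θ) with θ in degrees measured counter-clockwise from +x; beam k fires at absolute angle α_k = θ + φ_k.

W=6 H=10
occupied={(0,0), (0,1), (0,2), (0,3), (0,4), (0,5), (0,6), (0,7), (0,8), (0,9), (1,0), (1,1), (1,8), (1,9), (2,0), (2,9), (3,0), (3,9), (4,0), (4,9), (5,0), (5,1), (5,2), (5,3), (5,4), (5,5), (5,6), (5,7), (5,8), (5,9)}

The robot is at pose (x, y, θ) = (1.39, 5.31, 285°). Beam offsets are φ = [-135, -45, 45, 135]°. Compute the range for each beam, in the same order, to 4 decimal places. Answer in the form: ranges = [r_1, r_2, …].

ranges = [0.4503, 0.7800, 4.1685, 4.2608]

beam 1: φ=-135°, α=150°
  d=(-0.8660,0.5000)  start (1,5)  tX=0.4503 tY=1.3800  stride 1/|dx|=1.1547 1/|dy|=2.0000
    cross x-line → (0,5), t=0.4503 (wall)
  → r_1 = 0.4503
beam 2: φ=-45°, α=240°
  d=(-0.5000,-0.8660)  start (1,5)  tX=0.7800 tY=0.3580  stride 1/|dx|=2.0000 1/|dy|=1.1547
    cross y-line → (1,4), t=0.3580
    cross x-line → (0,4), t=0.7800 (wall)
  → r_2 = 0.7800
beam 3: φ=45°, α=330°
  d=(0.8660,-0.5000)  start (1,5)  tX=0.7044 tY=0.6200  stride 1/|dx|=1.1547 1/|dy|=2.0000
    cross y-line → (1,4), t=0.6200
    cross x-line → (2,4), t=0.7044
    cross x-line → (3,4), t=1.8591
    cross y-line → (3,3), t=2.6200
    cross x-line → (4,3), t=3.0138
    cross x-line → (5,3), t=4.1685 (wall)
  → r_3 = 4.1685
beam 4: φ=135°, α=60°
  d=(0.5000,0.8660)  start (1,5)  tX=1.2200 tY=0.7967  stride 1/|dx|=2.0000 1/|dy|=1.1547
    cross y-line → (1,6), t=0.7967
    cross x-line → (2,6), t=1.2200
    cross y-line → (2,7), t=1.9514
    cross y-line → (2,8), t=3.1061
    cross x-line → (3,8), t=3.2200
    cross y-line → (3,9), t=4.2608 (wall)
  → r_4 = 4.2608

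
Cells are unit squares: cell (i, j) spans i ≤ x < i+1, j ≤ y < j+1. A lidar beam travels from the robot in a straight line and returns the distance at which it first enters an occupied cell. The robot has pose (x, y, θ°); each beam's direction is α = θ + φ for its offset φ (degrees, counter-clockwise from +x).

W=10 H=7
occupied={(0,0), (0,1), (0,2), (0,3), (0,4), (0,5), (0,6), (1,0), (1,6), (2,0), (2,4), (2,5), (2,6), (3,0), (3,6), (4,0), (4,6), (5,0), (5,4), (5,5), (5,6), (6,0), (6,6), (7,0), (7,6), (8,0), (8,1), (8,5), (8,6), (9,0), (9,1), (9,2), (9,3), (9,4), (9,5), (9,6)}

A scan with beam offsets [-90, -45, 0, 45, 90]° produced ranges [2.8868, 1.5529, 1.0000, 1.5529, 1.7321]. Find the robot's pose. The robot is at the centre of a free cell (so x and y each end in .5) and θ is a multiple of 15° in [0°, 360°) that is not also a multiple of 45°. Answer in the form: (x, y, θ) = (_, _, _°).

(x, y, θ) = (7.5, 4.5, 30°)

Enumerate (i+0.5, j+0.5, θ) over the 34 free cells and 16 admissible headings. For each, cast all 5 beams and compare to the given ranges.
  (1.5, 3.5, 240°): beam 1 = 0.5774 ≠ 2.8868 ✗
  (2.5, 2.5, 60°): beam 1 = 3.0000 ≠ 2.8868 ✗
  (1.5, 3.5, 120°): beam 1 = 1.0000 ≠ 2.8868 ✗
  (6.5, 1.5, 75°): beam 1 = 1.5529 ≠ 2.8868 ✗
  …
  (7.5, 4.5, 30°): r_1=2.8868, r_2=1.5529, r_3=1.0000, r_4=1.5529, r_5=1.7321 — all match ✓
Only this pose fits every beam.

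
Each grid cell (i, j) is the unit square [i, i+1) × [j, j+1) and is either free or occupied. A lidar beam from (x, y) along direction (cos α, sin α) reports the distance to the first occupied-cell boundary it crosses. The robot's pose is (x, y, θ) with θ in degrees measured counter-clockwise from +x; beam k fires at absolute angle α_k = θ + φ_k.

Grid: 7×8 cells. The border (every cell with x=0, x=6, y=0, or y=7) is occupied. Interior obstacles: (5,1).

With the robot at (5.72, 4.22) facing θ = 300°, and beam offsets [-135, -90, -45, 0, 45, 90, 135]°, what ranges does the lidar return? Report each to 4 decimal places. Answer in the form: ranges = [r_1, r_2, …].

beam 1: φ=-135°, α=165°
  d=(-0.9659,0.2588)  start (5,4)  tX=0.7454 tY=3.0137  stride 1/|dx|=1.0353 1/|dy|=3.8637
    cross x-line → (4,4), t=0.7454
    cross x-line → (3,4), t=1.7807
    cross x-line → (2,4), t=2.8160
    cross y-line → (2,5), t=3.0137
    cross x-line → (1,5), t=3.8512
    cross x-line → (0,5), t=4.8865 (wall)
  → r_1 = 4.8865
beam 2: φ=-90°, α=210°
  d=(-0.8660,-0.5000)  start (5,4)  tX=0.8314 tY=0.4400  stride 1/|dx|=1.1547 1/|dy|=2.0000
    cross y-line → (5,3), t=0.4400
    cross x-line → (4,3), t=0.8314
    cross x-line → (3,3), t=1.9861
    cross y-line → (3,2), t=2.4400
    cross x-line → (2,2), t=3.1408
    cross x-line → (1,2), t=4.2955
    cross y-line → (1,1), t=4.4400
    cross x-line → (0,1), t=5.4502 (wall)
  → r_2 = 5.4502
beam 3: φ=-45°, α=255°
  d=(-0.2588,-0.9659)  start (5,4)  tX=2.7819 tY=0.2278  stride 1/|dx|=3.8637 1/|dy|=1.0353
    cross y-line → (5,3), t=0.2278
    cross y-line → (5,2), t=1.2630
    cross y-line → (5,1), t=2.2983 (wall)
  → r_3 = 2.2983
beam 4: φ=0°, α=300°
  d=(0.5000,-0.8660)  start (5,4)  tX=0.5600 tY=0.2540  stride 1/|dx|=2.0000 1/|dy|=1.1547
    cross y-line → (5,3), t=0.2540
    cross x-line → (6,3), t=0.5600 (wall)
  → r_4 = 0.5600
beam 5: φ=45°, α=345°
  d=(0.9659,-0.2588)  start (5,4)  tX=0.2899 tY=0.8500  stride 1/|dx|=1.0353 1/|dy|=3.8637
    cross x-line → (6,4), t=0.2899 (wall)
  → r_5 = 0.2899
beam 6: φ=90°, α=30°
  d=(0.8660,0.5000)  start (5,4)  tX=0.3233 tY=1.5600  stride 1/|dx|=1.1547 1/|dy|=2.0000
    cross x-line → (6,4), t=0.3233 (wall)
  → r_6 = 0.3233
beam 7: φ=135°, α=75°
  d=(0.2588,0.9659)  start (5,4)  tX=1.0818 tY=0.8075  stride 1/|dx|=3.8637 1/|dy|=1.0353
    cross y-line → (5,5), t=0.8075
    cross x-line → (6,5), t=1.0818 (wall)
  → r_7 = 1.0818

ranges = [4.8865, 5.4502, 2.2983, 0.5600, 0.2899, 0.3233, 1.0818]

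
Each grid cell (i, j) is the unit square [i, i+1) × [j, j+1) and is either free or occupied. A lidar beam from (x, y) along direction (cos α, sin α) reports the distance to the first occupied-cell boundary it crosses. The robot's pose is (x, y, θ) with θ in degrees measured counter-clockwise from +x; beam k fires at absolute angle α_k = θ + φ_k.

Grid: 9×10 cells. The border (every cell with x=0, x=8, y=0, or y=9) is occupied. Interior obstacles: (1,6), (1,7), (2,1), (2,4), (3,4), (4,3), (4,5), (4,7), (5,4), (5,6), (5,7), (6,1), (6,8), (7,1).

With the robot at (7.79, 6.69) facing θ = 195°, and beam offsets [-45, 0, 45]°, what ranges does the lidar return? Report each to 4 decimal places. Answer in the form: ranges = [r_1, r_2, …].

beam 1: φ=-45°, α=150°
  cosα=-0.8660 sinα=0.5000 | (7,6) | tMaxX 0.9122 tMaxY 0.6200 | tΔX 1.1547 tΔY 2.0000
    t=0.6200 [y] (7,7)
    t=0.9122 [x] (6,7)
    t=2.0669 [x] (5,7) — stop
  → r_1 = 2.0669
beam 2: φ=0°, α=195°
  cosα=-0.9659 sinα=-0.2588 | (7,6) | tMaxX 0.8179 tMaxY 2.6660 | tΔX 1.0353 tΔY 3.8637
    t=0.8179 [x] (6,6)
    t=1.8531 [x] (5,6) — stop
  → r_2 = 1.8531
beam 3: φ=45°, α=240°
  cosα=-0.5000 sinα=-0.8660 | (7,6) | tMaxX 1.5800 tMaxY 0.7967 | tΔX 2.0000 tΔY 1.1547
    t=0.7967 [y] (7,5)
    t=1.5800 [x] (6,5)
    t=1.9514 [y] (6,4)
    t=3.1061 [y] (6,3)
    t=3.5800 [x] (5,3)
    t=4.2608 [y] (5,2)
    t=5.4155 [y] (5,1)
    t=5.5800 [x] (4,1)
    t=6.5702 [y] (4,0) — stop
  → r_3 = 6.5702

ranges = [2.0669, 1.8531, 6.5702]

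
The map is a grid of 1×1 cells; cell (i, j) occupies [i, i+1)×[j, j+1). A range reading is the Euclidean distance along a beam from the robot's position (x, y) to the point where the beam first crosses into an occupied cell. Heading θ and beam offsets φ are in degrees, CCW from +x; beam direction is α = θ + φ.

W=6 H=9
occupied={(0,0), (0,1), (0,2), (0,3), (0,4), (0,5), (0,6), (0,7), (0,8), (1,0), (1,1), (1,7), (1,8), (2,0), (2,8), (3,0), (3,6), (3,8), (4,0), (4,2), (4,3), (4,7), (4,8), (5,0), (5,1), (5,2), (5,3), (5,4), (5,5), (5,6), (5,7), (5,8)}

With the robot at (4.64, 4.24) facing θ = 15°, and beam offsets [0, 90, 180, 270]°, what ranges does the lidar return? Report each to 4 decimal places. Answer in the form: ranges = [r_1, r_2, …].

ranges = [0.3727, 2.4728, 3.7684, 0.2485]

beam 1: φ=0°, α=15°
  d=(0.9659,0.2588)  start (4,4)  tX=0.3727 tY=2.9364  stride 1/|dx|=1.0353 1/|dy|=3.8637
    cross x-line → (5,4), t=0.3727 (wall)
  → r_1 = 0.3727
beam 2: φ=90°, α=105°
  d=(-0.2588,0.9659)  start (4,4)  tX=2.4728 tY=0.7868  stride 1/|dx|=3.8637 1/|dy|=1.0353
    cross y-line → (4,5), t=0.7868
    cross y-line → (4,6), t=1.8221
    cross x-line → (3,6), t=2.4728 (wall)
  → r_2 = 2.4728
beam 3: φ=180°, α=195°
  d=(-0.9659,-0.2588)  start (4,4)  tX=0.6626 tY=0.9273  stride 1/|dx|=1.0353 1/|dy|=3.8637
    cross x-line → (3,4), t=0.6626
    cross y-line → (3,3), t=0.9273
    cross x-line → (2,3), t=1.6979
    cross x-line → (1,3), t=2.7331
    cross x-line → (0,3), t=3.7684 (wall)
  → r_3 = 3.7684
beam 4: φ=270°, α=285°
  d=(0.2588,-0.9659)  start (4,4)  tX=1.3909 tY=0.2485  stride 1/|dx|=3.8637 1/|dy|=1.0353
    cross y-line → (4,3), t=0.2485 (wall)
  → r_4 = 0.2485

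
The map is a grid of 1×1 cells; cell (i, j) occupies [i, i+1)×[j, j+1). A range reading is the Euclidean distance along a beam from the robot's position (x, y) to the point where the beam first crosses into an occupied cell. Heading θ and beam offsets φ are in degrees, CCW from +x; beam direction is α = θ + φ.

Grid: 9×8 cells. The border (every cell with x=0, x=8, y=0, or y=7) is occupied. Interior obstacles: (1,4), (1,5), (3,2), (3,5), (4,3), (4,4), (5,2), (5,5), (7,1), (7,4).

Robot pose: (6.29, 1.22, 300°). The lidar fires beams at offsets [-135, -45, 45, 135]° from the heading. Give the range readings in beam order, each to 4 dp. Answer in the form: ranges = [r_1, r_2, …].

beam 1: φ=-135°, α=165°
  d=(-0.9659,0.2588)  start (6,1)  tX=0.3002 tY=3.0137  stride 1/|dx|=1.0353 1/|dy|=3.8637
    cross x-line → (5,1), t=0.3002
    cross x-line → (4,1), t=1.3355
    cross x-line → (3,1), t=2.3708
    cross y-line → (3,2), t=3.0137 (wall)
  → r_1 = 3.0137
beam 2: φ=-45°, α=255°
  d=(-0.2588,-0.9659)  start (6,1)  tX=1.1205 tY=0.2278  stride 1/|dx|=3.8637 1/|dy|=1.0353
    cross y-line → (6,0), t=0.2278 (wall)
  → r_2 = 0.2278
beam 3: φ=45°, α=345°
  d=(0.9659,-0.2588)  start (6,1)  tX=0.7350 tY=0.8500  stride 1/|dx|=1.0353 1/|dy|=3.8637
    cross x-line → (7,1), t=0.7350 (wall)
  → r_3 = 0.7350
beam 4: φ=135°, α=75°
  d=(0.2588,0.9659)  start (6,1)  tX=2.7432 tY=0.8075  stride 1/|dx|=3.8637 1/|dy|=1.0353
    cross y-line → (6,2), t=0.8075
    cross y-line → (6,3), t=1.8428
    cross x-line → (7,3), t=2.7432
    cross y-line → (7,4), t=2.8781 (wall)
  → r_4 = 2.8781

ranges = [3.0137, 0.2278, 0.7350, 2.8781]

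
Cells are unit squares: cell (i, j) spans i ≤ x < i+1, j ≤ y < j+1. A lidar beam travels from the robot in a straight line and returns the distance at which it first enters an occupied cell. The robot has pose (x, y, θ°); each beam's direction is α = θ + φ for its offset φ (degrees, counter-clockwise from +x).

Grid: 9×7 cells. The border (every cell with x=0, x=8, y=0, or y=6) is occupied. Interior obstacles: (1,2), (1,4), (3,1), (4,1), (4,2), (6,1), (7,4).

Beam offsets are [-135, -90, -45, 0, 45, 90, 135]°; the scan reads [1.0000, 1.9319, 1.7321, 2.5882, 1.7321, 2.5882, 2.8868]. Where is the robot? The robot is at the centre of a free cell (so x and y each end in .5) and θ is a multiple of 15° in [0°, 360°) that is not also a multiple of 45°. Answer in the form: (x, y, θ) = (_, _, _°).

(x, y, θ) = (5.5, 3.5, 345°)

The pose lattice has 28·16 = 448 candidates. Test each by forward raycasting.
  (3.5, 3.5, 195°): beam 1 = 2.8868 ≠ 1.0000 ✗
  (2.5, 1.5, 30°): beam 1 = 0.5176 ≠ 1.0000 ✗
  (7.5, 3.5, 30°): beam 1 = 1.9319 ≠ 1.0000 ✗
  (7.5, 5.5, 120°): beam 1 = 0.5176 ≠ 1.0000 ✗
  (5.5, 2.5, 345°): beam 1 = 0.5774 ≠ 1.0000 ✗
  …
  (5.5, 3.5, 345°): r_1=1.0000, r_2=1.9319, r_3=1.7321, r_4=2.5882, r_5=1.7321, r_6=2.5882, r_7=2.8868 — all match ✓
No second candidate reproduces the full scan.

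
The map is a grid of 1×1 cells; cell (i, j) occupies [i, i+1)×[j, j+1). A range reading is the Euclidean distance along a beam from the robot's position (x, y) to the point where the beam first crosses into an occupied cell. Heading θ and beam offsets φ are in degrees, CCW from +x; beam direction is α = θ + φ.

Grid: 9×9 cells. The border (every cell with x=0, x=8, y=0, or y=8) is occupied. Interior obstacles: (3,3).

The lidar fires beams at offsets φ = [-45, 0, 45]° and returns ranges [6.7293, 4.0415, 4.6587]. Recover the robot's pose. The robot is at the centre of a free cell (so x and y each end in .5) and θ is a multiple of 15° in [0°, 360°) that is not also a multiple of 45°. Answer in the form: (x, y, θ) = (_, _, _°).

(x, y, θ) = (7.5, 5.5, 210°)

The pose lattice has 48·16 = 768 candidates. Test each by forward raycasting.
  (7.5, 4.5, 120°): beam 1 = 1.9319 ≠ 6.7293 ✗
  (2.5, 6.5, 330°): beam 1 = 2.5882 ≠ 6.7293 ✗
  (7.5, 1.5, 150°): beam 3 = 1.9319 ≠ 4.6587 ✗
  …
  (7.5, 5.5, 210°): r_1=6.7293, r_2=4.0415, r_3=4.6587 — all match ✓
Unique over the lattice → pose = (7.5, 5.5, 210°).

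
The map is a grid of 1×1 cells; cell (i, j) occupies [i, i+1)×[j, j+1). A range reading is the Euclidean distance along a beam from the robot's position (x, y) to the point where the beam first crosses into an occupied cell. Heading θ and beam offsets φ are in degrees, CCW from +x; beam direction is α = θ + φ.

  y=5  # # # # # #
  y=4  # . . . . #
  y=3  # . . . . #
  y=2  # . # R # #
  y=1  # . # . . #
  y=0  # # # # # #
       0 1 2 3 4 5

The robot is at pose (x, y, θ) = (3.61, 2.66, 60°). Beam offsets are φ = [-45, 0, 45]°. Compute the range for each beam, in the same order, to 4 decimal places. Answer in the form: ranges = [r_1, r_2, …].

ranges = [0.4038, 2.7020, 2.4225]

beam 1: φ=-45°, α=15°
  direction (0.9659, 0.2588); cell (3,2); t to first gridline: x 0.4038, y 1.3137 (then +1.0353 / +3.8637)
    (4,2) via x @ 0.4038  # hit
  → r_1 = 0.4038
beam 2: φ=0°, α=60°
  direction (0.5000, 0.8660); cell (3,2); t to first gridline: x 0.7800, y 0.3926 (then +2.0000 / +1.1547)
    (3,3) via y @ 0.3926
    (4,3) via x @ 0.7800
    (4,4) via y @ 1.5473
    (4,5) via y @ 2.7020  # hit
  → r_2 = 2.7020
beam 3: φ=45°, α=105°
  direction (-0.2588, 0.9659); cell (3,2); t to first gridline: x 2.3569, y 0.3520 (then +3.8637 / +1.0353)
    (3,3) via y @ 0.3520
    (3,4) via y @ 1.3873
    (2,4) via x @ 2.3569
    (2,5) via y @ 2.4225  # hit
  → r_3 = 2.4225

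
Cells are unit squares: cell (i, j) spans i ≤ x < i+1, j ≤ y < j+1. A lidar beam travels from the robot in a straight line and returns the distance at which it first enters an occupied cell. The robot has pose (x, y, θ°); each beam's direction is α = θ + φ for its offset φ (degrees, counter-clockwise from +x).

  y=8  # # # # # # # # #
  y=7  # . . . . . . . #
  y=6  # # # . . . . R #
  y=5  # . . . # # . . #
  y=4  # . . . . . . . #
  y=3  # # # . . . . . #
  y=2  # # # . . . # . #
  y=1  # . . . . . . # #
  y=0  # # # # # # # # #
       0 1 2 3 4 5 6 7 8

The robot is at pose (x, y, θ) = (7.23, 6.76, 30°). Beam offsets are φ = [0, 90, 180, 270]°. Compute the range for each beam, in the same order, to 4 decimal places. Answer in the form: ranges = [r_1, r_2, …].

beam 1: φ=0°, α=30°
  direction (0.8660, 0.5000); cell (7,6); t to first gridline: x 0.8891, y 0.4800 (then +1.1547 / +2.0000)
    (7,7) via y @ 0.4800
    (8,7) via x @ 0.8891  # hit
  → r_1 = 0.8891
beam 2: φ=90°, α=120°
  direction (-0.5000, 0.8660); cell (7,6); t to first gridline: x 0.4600, y 0.2771 (then +2.0000 / +1.1547)
    (7,7) via y @ 0.2771
    (6,7) via x @ 0.4600
    (6,8) via y @ 1.4318  # hit
  → r_2 = 1.4318
beam 3: φ=180°, α=210°
  direction (-0.8660, -0.5000); cell (7,6); t to first gridline: x 0.2656, y 1.5200 (then +1.1547 / +2.0000)
    (6,6) via x @ 0.2656
    (5,6) via x @ 1.4203
    (5,5) via y @ 1.5200  # hit
  → r_3 = 1.5200
beam 4: φ=270°, α=300°
  direction (0.5000, -0.8660); cell (7,6); t to first gridline: x 1.5400, y 0.8776 (then +2.0000 / +1.1547)
    (7,5) via y @ 0.8776
    (8,5) via x @ 1.5400  # hit
  → r_4 = 1.5400

ranges = [0.8891, 1.4318, 1.5200, 1.5400]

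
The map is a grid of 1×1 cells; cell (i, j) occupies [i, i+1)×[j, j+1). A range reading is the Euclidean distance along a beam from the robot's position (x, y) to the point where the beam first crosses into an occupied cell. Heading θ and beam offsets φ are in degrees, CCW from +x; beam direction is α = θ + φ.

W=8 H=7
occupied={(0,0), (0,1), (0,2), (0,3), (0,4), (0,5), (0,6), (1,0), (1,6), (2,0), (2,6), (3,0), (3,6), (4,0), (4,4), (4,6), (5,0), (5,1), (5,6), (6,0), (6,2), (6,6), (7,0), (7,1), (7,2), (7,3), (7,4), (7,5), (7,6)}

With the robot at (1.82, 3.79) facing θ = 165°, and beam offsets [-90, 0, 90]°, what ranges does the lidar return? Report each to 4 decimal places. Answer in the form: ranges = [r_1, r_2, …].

ranges = [2.2880, 0.8489, 2.8884]

beam 1: φ=-90°, α=75°
  direction (0.2588, 0.9659); cell (1,3); t to first gridline: x 0.6955, y 0.2174 (then +3.8637 / +1.0353)
    (1,4) via y @ 0.2174
    (2,4) via x @ 0.6955
    (2,5) via y @ 1.2527
    (2,6) via y @ 2.2880  # hit
  → r_1 = 2.2880
beam 2: φ=0°, α=165°
  direction (-0.9659, 0.2588); cell (1,3); t to first gridline: x 0.8489, y 0.8114 (then +1.0353 / +3.8637)
    (1,4) via y @ 0.8114
    (0,4) via x @ 0.8489  # hit
  → r_2 = 0.8489
beam 3: φ=90°, α=255°
  direction (-0.2588, -0.9659); cell (1,3); t to first gridline: x 3.1682, y 0.8179 (then +3.8637 / +1.0353)
    (1,2) via y @ 0.8179
    (1,1) via y @ 1.8531
    (1,0) via y @ 2.8884  # hit
  → r_3 = 2.8884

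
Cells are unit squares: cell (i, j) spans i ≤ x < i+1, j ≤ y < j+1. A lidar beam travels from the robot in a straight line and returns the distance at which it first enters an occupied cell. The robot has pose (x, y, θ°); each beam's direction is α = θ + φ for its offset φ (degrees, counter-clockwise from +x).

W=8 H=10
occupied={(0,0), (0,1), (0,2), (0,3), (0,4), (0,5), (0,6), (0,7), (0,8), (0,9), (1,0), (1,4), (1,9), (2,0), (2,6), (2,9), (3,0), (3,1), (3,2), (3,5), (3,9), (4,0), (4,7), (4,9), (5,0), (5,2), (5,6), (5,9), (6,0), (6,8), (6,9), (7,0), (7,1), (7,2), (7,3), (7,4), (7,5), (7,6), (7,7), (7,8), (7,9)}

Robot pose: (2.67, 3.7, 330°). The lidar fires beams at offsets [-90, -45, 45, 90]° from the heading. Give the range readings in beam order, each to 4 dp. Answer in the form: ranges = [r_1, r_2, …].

beam 1: φ=-90°, α=240°
  dir = (cos 240°, sin 240°) = (-0.5000, -0.8660); from cell (2,3)
  next x-line at t=1.3400, next y-line at t=0.8083; Δt_x=2.0000, Δt_y=1.1547
    y: enter (2,2) at t=0.8083
    x: enter (1,2) at t=1.3400
    y: enter (1,1) at t=1.9630
    y: enter (1,0) at t=3.1177 ← occupied
  → r_1 = 3.1177
beam 2: φ=-45°, α=285°
  dir = (cos 285°, sin 285°) = (0.2588, -0.9659); from cell (2,3)
  next x-line at t=1.2750, next y-line at t=0.7247; Δt_x=3.8637, Δt_y=1.0353
    y: enter (2,2) at t=0.7247
    x: enter (3,2) at t=1.2750 ← occupied
  → r_2 = 1.2750
beam 3: φ=45°, α=15°
  dir = (cos 15°, sin 15°) = (0.9659, 0.2588); from cell (2,3)
  next x-line at t=0.3416, next y-line at t=1.1591; Δt_x=1.0353, Δt_y=3.8637
    x: enter (3,3) at t=0.3416
    y: enter (3,4) at t=1.1591
    x: enter (4,4) at t=1.3769
    x: enter (5,4) at t=2.4122
    x: enter (6,4) at t=3.4475
    x: enter (7,4) at t=4.4827 ← occupied
  → r_3 = 4.4827
beam 4: φ=90°, α=60°
  dir = (cos 60°, sin 60°) = (0.5000, 0.8660); from cell (2,3)
  next x-line at t=0.6600, next y-line at t=0.3464; Δt_x=2.0000, Δt_y=1.1547
    y: enter (2,4) at t=0.3464
    x: enter (3,4) at t=0.6600
    y: enter (3,5) at t=1.5011 ← occupied
  → r_4 = 1.5011

ranges = [3.1177, 1.2750, 4.4827, 1.5011]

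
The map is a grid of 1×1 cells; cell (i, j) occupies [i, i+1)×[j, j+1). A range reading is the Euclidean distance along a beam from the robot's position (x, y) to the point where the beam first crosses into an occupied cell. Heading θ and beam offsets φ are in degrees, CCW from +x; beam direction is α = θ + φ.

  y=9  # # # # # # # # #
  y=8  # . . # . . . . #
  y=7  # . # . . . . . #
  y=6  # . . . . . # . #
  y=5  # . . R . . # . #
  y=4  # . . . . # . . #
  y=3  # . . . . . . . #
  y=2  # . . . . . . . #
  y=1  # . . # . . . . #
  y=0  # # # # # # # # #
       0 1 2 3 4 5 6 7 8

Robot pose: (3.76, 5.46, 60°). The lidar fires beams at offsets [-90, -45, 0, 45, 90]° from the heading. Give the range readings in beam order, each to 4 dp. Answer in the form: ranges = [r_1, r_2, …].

ranges = [1.4318, 2.3190, 4.0876, 2.6296, 3.1870]

beam 1: φ=-90°, α=330°
  cosα=0.8660 sinα=-0.5000 | (3,5) | tMaxX 0.2771 tMaxY 0.9200 | tΔX 1.1547 tΔY 2.0000
    t=0.2771 [x] (4,5)
    t=0.9200 [y] (4,4)
    t=1.4318 [x] (5,4) — stop
  → r_1 = 1.4318
beam 2: φ=-45°, α=15°
  cosα=0.9659 sinα=0.2588 | (3,5) | tMaxX 0.2485 tMaxY 2.0864 | tΔX 1.0353 tΔY 3.8637
    t=0.2485 [x] (4,5)
    t=1.2837 [x] (5,5)
    t=2.0864 [y] (5,6)
    t=2.3190 [x] (6,6) — stop
  → r_2 = 2.3190
beam 3: φ=0°, α=60°
  cosα=0.5000 sinα=0.8660 | (3,5) | tMaxX 0.4800 tMaxY 0.6235 | tΔX 2.0000 tΔY 1.1547
    t=0.4800 [x] (4,5)
    t=0.6235 [y] (4,6)
    t=1.7782 [y] (4,7)
    t=2.4800 [x] (5,7)
    t=2.9329 [y] (5,8)
    t=4.0876 [y] (5,9) — stop
  → r_3 = 4.0876
beam 4: φ=45°, α=105°
  cosα=-0.2588 sinα=0.9659 | (3,5) | tMaxX 2.9364 tMaxY 0.5590 | tΔX 3.8637 tΔY 1.0353
    t=0.5590 [y] (3,6)
    t=1.5943 [y] (3,7)
    t=2.6296 [y] (3,8) — stop
  → r_4 = 2.6296
beam 5: φ=90°, α=150°
  cosα=-0.8660 sinα=0.5000 | (3,5) | tMaxX 0.8776 tMaxY 1.0800 | tΔX 1.1547 tΔY 2.0000
    t=0.8776 [x] (2,5)
    t=1.0800 [y] (2,6)
    t=2.0323 [x] (1,6)
    t=3.0800 [y] (1,7)
    t=3.1870 [x] (0,7) — stop
  → r_5 = 3.1870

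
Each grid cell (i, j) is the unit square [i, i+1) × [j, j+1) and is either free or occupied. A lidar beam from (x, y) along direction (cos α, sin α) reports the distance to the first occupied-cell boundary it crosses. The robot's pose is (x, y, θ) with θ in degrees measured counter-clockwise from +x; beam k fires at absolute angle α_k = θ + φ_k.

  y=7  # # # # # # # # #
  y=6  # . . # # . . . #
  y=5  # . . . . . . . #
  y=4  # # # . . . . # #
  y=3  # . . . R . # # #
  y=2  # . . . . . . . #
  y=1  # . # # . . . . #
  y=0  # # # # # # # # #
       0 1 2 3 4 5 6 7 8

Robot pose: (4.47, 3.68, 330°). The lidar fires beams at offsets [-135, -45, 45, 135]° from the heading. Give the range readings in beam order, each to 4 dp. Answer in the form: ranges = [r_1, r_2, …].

beam 1: φ=-135°, α=195°
  direction (-0.9659, -0.2588); cell (4,3); t to first gridline: x 0.4866, y 2.6273 (then +1.0353 / +3.8637)
    (3,3) via x @ 0.4866
    (2,3) via x @ 1.5219
    (1,3) via x @ 2.5571
    (1,2) via y @ 2.6273
    (0,2) via x @ 3.5924  # hit
  → r_1 = 3.5924
beam 2: φ=-45°, α=285°
  direction (0.2588, -0.9659); cell (4,3); t to first gridline: x 2.0478, y 0.7040 (then +3.8637 / +1.0353)
    (4,2) via y @ 0.7040
    (4,1) via y @ 1.7393
    (5,1) via x @ 2.0478
    (5,0) via y @ 2.7745  # hit
  → r_2 = 2.7745
beam 3: φ=45°, α=15°
  direction (0.9659, 0.2588); cell (4,3); t to first gridline: x 0.5487, y 1.2364 (then +1.0353 / +3.8637)
    (5,3) via x @ 0.5487
    (5,4) via y @ 1.2364
    (6,4) via x @ 1.5840
    (7,4) via x @ 2.6192  # hit
  → r_3 = 2.6192
beam 4: φ=135°, α=105°
  direction (-0.2588, 0.9659); cell (4,3); t to first gridline: x 1.8159, y 0.3313 (then +3.8637 / +1.0353)
    (4,4) via y @ 0.3313
    (4,5) via y @ 1.3666
    (3,5) via x @ 1.8159
    (3,6) via y @ 2.4018  # hit
  → r_4 = 2.4018

ranges = [3.5924, 2.7745, 2.6192, 2.4018]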